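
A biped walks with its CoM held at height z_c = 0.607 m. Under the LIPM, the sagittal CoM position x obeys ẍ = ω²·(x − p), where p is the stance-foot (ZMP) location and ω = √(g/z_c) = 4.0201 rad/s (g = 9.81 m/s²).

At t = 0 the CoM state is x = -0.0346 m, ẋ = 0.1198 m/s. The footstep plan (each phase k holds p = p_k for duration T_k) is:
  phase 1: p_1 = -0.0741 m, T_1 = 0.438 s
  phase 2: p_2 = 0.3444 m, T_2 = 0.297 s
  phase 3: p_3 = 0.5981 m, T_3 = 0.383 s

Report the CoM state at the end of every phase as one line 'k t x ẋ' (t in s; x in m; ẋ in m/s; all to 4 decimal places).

1 0.4380 0.1283 0.8070
2 0.7350 0.2559 0.1519
3 1.1180 -0.1525 -2.6897

phase 1: p=-0.0741, T=0.438, ωT=1.760804, cosh=2.994509, sinh=2.822602; start (x,ẋ)=(-0.034600, 0.119800) → end (x,ẋ)=(0.128297, 0.806954)
phase 2: p=0.3444, T=0.297, ωT=1.193970, cosh=1.801586, sinh=1.498570; start (x,ẋ)=(0.128297, 0.806954) → end (x,ẋ)=(0.255880, 0.151909)
phase 3: p=0.5981, T=0.383, ωT=1.539698, cosh=2.438814, sinh=2.224369; start (x,ẋ)=(0.255880, 0.151909) → end (x,ẋ)=(-0.152457, -2.689714)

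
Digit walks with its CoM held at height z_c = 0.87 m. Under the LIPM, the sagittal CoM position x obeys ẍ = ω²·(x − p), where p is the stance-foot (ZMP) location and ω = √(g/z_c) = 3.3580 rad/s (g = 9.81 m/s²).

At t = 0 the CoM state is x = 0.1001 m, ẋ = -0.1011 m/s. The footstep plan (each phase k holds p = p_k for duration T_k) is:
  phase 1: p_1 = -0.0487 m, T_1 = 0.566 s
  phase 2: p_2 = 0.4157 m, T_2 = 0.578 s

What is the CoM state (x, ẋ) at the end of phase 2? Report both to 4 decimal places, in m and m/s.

phase 1: p=-0.0487, T=0.566, ωT=1.900628, cosh=3.419785, sinh=3.270310; start (x,ẋ)=(0.100100, -0.101100) → end (x,ẋ)=(0.361704, 1.288337)
phase 2: p=0.4157, T=0.578, ωT=1.940924, cosh=3.554378, sinh=3.410806; start (x,ẋ)=(0.361704, 1.288337) → end (x,ẋ)=(1.532375, 3.960794)

x = 1.5324, ẋ = 3.9608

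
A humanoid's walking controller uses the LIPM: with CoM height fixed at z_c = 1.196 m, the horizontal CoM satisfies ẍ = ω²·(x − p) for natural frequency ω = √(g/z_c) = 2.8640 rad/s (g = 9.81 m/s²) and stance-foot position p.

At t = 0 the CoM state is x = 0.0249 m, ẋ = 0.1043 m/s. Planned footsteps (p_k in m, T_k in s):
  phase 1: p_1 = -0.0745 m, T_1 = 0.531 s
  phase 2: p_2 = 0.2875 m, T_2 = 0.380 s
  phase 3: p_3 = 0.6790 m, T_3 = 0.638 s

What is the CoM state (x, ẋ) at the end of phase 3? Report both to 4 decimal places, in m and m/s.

x = 1.8160, ẋ = 3.4908

phase 1: p=-0.0745, T=0.531, ωT=1.520784, cosh=2.397176, sinh=2.178635; start (x,ẋ)=(0.024900, 0.104300) → end (x,ẋ)=(0.243120, 0.870243)
phase 2: p=0.2875, T=0.380, ωT=1.088320, cosh=1.653032, sinh=1.316250; start (x,ẋ)=(0.243120, 0.870243) → end (x,ẋ)=(0.614088, 1.271238)
phase 3: p=0.6790, T=0.638, ωT=1.827232, cosh=3.188757, sinh=3.027898; start (x,ẋ)=(0.614088, 1.271238) → end (x,ẋ)=(1.816000, 3.490761)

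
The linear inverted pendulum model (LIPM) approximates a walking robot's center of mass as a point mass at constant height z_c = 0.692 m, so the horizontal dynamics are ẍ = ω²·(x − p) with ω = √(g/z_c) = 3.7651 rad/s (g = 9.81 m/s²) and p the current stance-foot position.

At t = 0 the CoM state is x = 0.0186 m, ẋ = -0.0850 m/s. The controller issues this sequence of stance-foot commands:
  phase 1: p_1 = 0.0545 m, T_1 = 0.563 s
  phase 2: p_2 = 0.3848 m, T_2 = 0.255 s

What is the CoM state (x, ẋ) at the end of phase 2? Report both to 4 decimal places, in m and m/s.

phase 1: p=0.0545, T=0.563, ωT=2.119751, cosh=4.224564, sinh=4.104502; start (x,ẋ)=(0.018600, -0.085000) → end (x,ẋ)=(-0.189824, -0.913882)
phase 2: p=0.3848, T=0.255, ωT=0.960101, cosh=1.497407, sinh=1.114552; start (x,ẋ)=(-0.189824, -0.913882) → end (x,ẋ)=(-0.746175, -3.779805)

x = -0.7462, ẋ = -3.7798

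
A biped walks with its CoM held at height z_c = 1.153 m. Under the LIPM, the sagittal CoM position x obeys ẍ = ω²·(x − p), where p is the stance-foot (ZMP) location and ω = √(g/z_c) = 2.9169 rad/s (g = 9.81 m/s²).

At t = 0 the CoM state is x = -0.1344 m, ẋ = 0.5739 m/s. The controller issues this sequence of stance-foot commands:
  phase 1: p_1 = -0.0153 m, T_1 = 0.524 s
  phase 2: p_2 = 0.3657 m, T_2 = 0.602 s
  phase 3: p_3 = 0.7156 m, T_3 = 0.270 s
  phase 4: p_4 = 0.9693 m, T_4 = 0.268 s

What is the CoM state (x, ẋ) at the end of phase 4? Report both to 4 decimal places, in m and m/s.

phase 1: p=-0.0153, T=0.524, ωT=1.528456, cosh=2.413960, sinh=2.197090; start (x,ẋ)=(-0.134400, 0.573900) → end (x,ẋ)=(0.129475, 0.622097)
phase 2: p=0.3657, T=0.602, ωT=1.755974, cosh=2.980911, sinh=2.808172; start (x,ẋ)=(0.129475, 0.622097) → end (x,ẋ)=(0.260441, -0.080544)
phase 3: p=0.7156, T=0.270, ωT=0.787563, cosh=1.326493, sinh=0.871541; start (x,ẋ)=(0.260441, -0.080544) → end (x,ẋ)=(0.087770, -1.263944)
phase 4: p=0.9693, T=0.268, ωT=0.781729, cosh=1.321431, sinh=0.863817; start (x,ẋ)=(0.087770, -1.263944) → end (x,ẋ)=(-0.569888, -3.891378)

x = -0.5699, ẋ = -3.8914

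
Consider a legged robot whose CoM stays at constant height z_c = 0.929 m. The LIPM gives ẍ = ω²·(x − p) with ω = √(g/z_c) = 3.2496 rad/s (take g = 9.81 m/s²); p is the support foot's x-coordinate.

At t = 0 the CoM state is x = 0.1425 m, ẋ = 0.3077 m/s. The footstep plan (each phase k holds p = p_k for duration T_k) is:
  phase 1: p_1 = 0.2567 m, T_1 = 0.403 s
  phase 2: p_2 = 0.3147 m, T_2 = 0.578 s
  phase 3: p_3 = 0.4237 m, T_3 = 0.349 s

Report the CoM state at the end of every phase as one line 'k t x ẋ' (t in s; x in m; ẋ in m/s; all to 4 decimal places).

phase 1: p=0.2567, T=0.403, ωT=1.309589, cosh=1.987291, sinh=1.717360; start (x,ẋ)=(0.142500, 0.307700) → end (x,ẋ)=(0.192366, -0.025830)
phase 2: p=0.3147, T=0.578, ωT=1.878269, cosh=3.347512, sinh=3.194657; start (x,ẋ)=(0.192366, -0.025830) → end (x,ẋ)=(-0.120209, -1.356463)
phase 3: p=0.4237, T=0.349, ωT=1.134110, cosh=1.715058, sinh=1.393349; start (x,ẋ)=(-0.120209, -1.356463) → end (x,ẋ)=(-1.090753, -4.789138)

1 0.4030 0.1924 -0.0258
2 0.9810 -0.1202 -1.3565
3 1.3300 -1.0908 -4.7891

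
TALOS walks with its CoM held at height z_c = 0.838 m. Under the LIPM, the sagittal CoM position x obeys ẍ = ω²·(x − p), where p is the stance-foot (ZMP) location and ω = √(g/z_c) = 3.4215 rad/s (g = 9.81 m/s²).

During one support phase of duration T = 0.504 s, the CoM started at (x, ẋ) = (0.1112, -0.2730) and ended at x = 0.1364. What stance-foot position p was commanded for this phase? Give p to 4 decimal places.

p = -0.0165

ωT = 3.4215·0.504 = 1.724436; cosh(ωT) = 2.893815, sinh(ωT) = 2.715541
x(T) = p + (x₀−p)·cosh(ωT) + (ẋ₀/ω)·sinh(ωT) ⇒ p·(1 − cosh) = x(T) − x₀·cosh − (ẋ₀/ω)·sinh
numerator   = 0.1364 − (0.1112)·2.893815 − (-0.2730/3.4215)·2.715541 = 0.031280
denominator = 1 − 2.893815 = -1.893815
p = 0.031280 / -1.893815 = -0.0165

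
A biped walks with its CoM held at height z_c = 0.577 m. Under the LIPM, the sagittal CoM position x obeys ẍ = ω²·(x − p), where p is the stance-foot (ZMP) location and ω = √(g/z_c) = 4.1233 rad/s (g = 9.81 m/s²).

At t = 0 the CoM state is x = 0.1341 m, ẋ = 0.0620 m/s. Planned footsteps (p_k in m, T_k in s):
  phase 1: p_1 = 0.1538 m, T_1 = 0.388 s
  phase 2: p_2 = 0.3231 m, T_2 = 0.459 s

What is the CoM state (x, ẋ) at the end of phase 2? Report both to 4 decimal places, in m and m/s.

x = -0.3286, ẋ = -2.5776

phase 1: p=0.1538, T=0.388, ωT=1.599840, cosh=2.577085, sinh=2.375157; start (x,ẋ)=(0.134100, 0.062000) → end (x,ẋ)=(0.138745, -0.033152)
phase 2: p=0.3231, T=0.459, ωT=1.892595, cosh=3.393623, sinh=3.242943; start (x,ẋ)=(0.138745, -0.033152) → end (x,ẋ)=(-0.328604, -2.577627)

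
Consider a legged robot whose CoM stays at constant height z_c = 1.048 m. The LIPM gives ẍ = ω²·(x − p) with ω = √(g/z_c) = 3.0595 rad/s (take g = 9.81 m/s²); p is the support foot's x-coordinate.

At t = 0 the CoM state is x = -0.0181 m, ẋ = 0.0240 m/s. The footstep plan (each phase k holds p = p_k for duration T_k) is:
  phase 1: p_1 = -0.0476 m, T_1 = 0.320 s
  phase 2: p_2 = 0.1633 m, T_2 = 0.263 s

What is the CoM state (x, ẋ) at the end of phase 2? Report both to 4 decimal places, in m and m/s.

x = -0.0067, ẋ = -0.2426

phase 1: p=-0.0476, T=0.320, ωT=0.979040, cosh=1.518786, sinh=1.143114; start (x,ẋ)=(-0.018100, 0.024000) → end (x,ẋ)=(0.006171, 0.139623)
phase 2: p=0.1633, T=0.263, ωT=0.804648, cosh=1.341578, sinh=0.894333; start (x,ẋ)=(0.006171, 0.139623) → end (x,ẋ)=(-0.006687, -0.242622)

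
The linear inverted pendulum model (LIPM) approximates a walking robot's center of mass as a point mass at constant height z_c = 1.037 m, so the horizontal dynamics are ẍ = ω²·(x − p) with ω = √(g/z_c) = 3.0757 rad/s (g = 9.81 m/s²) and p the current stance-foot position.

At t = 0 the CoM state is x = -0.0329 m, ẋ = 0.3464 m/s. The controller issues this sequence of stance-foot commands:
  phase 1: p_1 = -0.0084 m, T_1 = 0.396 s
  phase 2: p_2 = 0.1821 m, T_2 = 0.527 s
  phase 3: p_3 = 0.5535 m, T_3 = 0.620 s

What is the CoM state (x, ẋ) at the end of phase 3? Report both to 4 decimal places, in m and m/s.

x = 1.1007, ẋ = 1.8734

phase 1: p=-0.0084, T=0.396, ωT=1.217977, cosh=1.838086, sinh=1.542258; start (x,ẋ)=(-0.032900, 0.346400) → end (x,ẋ)=(0.120263, 0.520497)
phase 2: p=0.1821, T=0.527, ωT=1.620894, cosh=2.627666, sinh=2.429944; start (x,ẋ)=(0.120263, 0.520497) → end (x,ẋ)=(0.430830, 0.905537)
phase 3: p=0.5535, T=0.620, ωT=1.906934, cosh=3.440475, sinh=3.291940; start (x,ẋ)=(0.430830, 0.905537) → end (x,ẋ)=(1.100658, 1.873441)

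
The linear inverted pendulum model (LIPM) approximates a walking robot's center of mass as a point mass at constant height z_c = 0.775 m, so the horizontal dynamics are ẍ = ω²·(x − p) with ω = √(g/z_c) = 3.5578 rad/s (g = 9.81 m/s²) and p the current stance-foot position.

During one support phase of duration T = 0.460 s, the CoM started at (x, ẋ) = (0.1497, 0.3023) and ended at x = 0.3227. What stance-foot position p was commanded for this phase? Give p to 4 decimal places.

p = 0.1719

ωT = 3.5578·0.460 = 1.636588; cosh(ωT) = 2.666127, sinh(ωT) = 2.471484
x(T) = p + (x₀−p)·cosh(ωT) + (ẋ₀/ω)·sinh(ωT) ⇒ p·(1 − cosh) = x(T) − x₀·cosh − (ẋ₀/ω)·sinh
numerator   = 0.3227 − (0.1497)·2.666127 − (0.3023/3.5578)·2.471484 = -0.286417
denominator = 1 − 2.666127 = -1.666127
p = -0.286417 / -1.666127 = 0.1719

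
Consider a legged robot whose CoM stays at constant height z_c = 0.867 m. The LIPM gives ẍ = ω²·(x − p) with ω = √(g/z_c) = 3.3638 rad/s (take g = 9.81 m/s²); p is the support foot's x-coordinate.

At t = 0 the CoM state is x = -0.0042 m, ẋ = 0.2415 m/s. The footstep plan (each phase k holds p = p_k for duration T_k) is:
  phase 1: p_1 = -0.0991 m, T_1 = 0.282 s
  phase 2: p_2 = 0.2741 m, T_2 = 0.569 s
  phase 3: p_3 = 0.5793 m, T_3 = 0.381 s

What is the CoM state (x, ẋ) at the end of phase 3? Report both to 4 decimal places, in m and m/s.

x = 0.6785, ẋ = 0.6688

phase 1: p=-0.0991, T=0.282, ωT=0.948592, cosh=1.484678, sinh=1.097392; start (x,ẋ)=(-0.004200, 0.241500) → end (x,ẋ)=(0.120582, 0.708864)
phase 2: p=0.2741, T=0.569, ωT=1.914002, cosh=3.463830, sinh=3.316341; start (x,ẋ)=(0.120582, 0.708864) → end (x,ẋ)=(0.441203, 0.742814)
phase 3: p=0.5793, T=0.381, ωT=1.281608, cosh=1.940009, sinh=1.662418; start (x,ẋ)=(0.441203, 0.742814) → end (x,ẋ)=(0.678495, 0.668819)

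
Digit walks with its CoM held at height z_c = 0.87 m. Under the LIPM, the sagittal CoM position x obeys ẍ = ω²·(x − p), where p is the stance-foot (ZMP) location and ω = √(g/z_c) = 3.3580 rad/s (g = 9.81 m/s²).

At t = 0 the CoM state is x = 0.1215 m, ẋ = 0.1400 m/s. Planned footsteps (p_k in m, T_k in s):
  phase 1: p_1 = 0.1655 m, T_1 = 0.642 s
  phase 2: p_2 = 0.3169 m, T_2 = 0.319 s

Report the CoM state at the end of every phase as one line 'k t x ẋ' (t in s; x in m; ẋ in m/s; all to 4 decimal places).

phase 1: p=0.1655, T=0.642, ωT=2.155836, cosh=4.375456, sinh=4.259650; start (x,ẋ)=(0.121500, 0.140000) → end (x,ẋ)=(0.150571, -0.016808)
phase 2: p=0.3169, T=0.319, ωT=1.071202, cosh=1.630741, sinh=1.288145; start (x,ẋ)=(0.150571, -0.016808) → end (x,ẋ)=(0.039213, -0.746880)

1 0.6420 0.1506 -0.0168
2 0.9610 0.0392 -0.7469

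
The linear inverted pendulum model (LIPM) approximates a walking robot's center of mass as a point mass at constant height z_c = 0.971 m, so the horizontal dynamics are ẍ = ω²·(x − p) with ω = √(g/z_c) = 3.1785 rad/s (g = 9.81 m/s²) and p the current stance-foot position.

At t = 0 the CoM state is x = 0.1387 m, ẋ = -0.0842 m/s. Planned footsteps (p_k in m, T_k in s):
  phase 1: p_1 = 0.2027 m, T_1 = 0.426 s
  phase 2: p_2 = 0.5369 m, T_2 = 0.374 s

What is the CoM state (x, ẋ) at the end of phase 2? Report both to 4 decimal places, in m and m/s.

phase 1: p=0.2027, T=0.426, ωT=1.354041, cosh=2.065620, sinh=1.807425; start (x,ẋ)=(0.138700, -0.084200) → end (x,ẋ)=(0.022621, -0.541599)
phase 2: p=0.5369, T=0.374, ωT=1.188759, cosh=1.793802, sinh=1.489203; start (x,ẋ)=(0.022621, -0.541599) → end (x,ẋ)=(-0.639367, -3.405826)

x = -0.6394, ẋ = -3.4058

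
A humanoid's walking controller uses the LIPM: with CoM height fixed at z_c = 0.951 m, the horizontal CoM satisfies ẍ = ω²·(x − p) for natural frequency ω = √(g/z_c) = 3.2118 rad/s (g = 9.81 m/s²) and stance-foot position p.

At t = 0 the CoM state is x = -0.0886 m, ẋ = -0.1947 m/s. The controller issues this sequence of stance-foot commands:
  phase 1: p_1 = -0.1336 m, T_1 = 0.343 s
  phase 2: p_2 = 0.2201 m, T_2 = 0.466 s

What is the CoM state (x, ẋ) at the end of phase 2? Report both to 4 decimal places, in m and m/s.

x = -0.7105, ẋ = -2.7599

phase 1: p=-0.1336, T=0.343, ωT=1.101647, cosh=1.670721, sinh=1.338398; start (x,ẋ)=(-0.088600, -0.194700) → end (x,ẋ)=(-0.139552, -0.131849)
phase 2: p=0.2201, T=0.466, ωT=1.496699, cosh=2.345393, sinh=2.121525; start (x,ẋ)=(-0.139552, -0.131849) → end (x,ẋ)=(-0.710516, -2.759874)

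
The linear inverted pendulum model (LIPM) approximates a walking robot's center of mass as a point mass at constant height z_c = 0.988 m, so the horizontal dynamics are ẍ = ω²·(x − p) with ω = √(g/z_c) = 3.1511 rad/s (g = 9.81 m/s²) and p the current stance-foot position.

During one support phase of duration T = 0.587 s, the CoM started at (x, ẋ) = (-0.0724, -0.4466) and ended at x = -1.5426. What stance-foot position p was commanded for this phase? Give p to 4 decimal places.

ωT = 3.1511·0.587 = 1.849696; cosh(ωT) = 3.257585, sinh(ωT) = 3.100300
x(T) = p + (x₀−p)·cosh(ωT) + (ẋ₀/ω)·sinh(ωT) ⇒ p·(1 − cosh) = x(T) − x₀·cosh − (ẋ₀/ω)·sinh
numerator   = -1.5426 − (-0.0724)·3.257585 − (-0.4466/3.1511)·3.100300 = -0.867351
denominator = 1 − 3.257585 = -2.257585
p = -0.867351 / -2.257585 = 0.3842

p = 0.3842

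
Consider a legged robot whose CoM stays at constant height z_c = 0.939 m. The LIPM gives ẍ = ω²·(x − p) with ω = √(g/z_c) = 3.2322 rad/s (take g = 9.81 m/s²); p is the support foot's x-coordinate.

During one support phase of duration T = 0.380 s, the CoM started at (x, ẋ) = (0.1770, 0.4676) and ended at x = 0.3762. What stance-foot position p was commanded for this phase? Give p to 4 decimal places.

ωT = 3.2322·0.380 = 1.228236; cosh(ωT) = 1.854004, sinh(ωT) = 1.561196
x(T) = p + (x₀−p)·cosh(ωT) + (ẋ₀/ω)·sinh(ωT) ⇒ p·(1 − cosh) = x(T) − x₀·cosh − (ẋ₀/ω)·sinh
numerator   = 0.3762 − (0.1770)·1.854004 − (0.4676/3.2322)·1.561196 = -0.177816
denominator = 1 − 1.854004 = -0.854004
p = -0.177816 / -0.854004 = 0.2082

p = 0.2082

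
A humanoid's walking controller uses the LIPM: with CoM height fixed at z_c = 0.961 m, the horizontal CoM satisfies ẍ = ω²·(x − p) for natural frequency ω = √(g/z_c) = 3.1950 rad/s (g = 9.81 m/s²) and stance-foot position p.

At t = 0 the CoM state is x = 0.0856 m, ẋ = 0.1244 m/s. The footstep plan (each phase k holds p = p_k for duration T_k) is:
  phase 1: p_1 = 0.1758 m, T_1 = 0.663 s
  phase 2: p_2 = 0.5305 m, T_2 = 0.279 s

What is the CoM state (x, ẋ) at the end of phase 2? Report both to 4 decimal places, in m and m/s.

x = -0.4977, ẋ = -2.8001

phase 1: p=0.1758, T=0.663, ωT=2.118285, cosh=4.218550, sinh=4.098312; start (x,ẋ)=(0.085600, 0.124400) → end (x,ẋ)=(-0.045142, -0.656301)
phase 2: p=0.5305, T=0.279, ωT=0.891405, cosh=1.424316, sinh=1.014237; start (x,ẋ)=(-0.045142, -0.656301) → end (x,ẋ)=(-0.497736, -2.800141)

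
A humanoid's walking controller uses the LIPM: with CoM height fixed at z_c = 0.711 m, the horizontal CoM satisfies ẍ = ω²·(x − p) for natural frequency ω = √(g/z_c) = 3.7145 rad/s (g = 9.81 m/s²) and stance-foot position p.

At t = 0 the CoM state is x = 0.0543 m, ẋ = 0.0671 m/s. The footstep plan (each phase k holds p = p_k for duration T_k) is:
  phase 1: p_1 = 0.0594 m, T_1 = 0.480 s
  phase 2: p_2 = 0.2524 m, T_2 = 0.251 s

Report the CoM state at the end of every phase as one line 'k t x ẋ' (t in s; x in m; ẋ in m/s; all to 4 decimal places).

1 0.4800 0.0960 0.1504
2 0.7310 0.0664 -0.4029

phase 1: p=0.0594, T=0.480, ωT=1.782960, cosh=3.057787, sinh=2.889648; start (x,ẋ)=(0.054300, 0.067100) → end (x,ẋ)=(0.096005, 0.150436)
phase 2: p=0.2524, T=0.251, ωT=0.932339, cosh=1.467039, sinh=1.073407; start (x,ẋ)=(0.096005, 0.150436) → end (x,ẋ)=(0.066435, -0.402878)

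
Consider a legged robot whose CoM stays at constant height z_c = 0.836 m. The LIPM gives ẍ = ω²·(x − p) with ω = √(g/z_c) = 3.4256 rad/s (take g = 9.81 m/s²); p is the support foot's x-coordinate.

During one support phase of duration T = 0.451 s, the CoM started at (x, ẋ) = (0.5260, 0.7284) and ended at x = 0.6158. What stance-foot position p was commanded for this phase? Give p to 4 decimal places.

ωT = 3.4256·0.451 = 1.544946; cosh(ωT) = 2.450520, sinh(ωT) = 2.237197
x(T) = p + (x₀−p)·cosh(ωT) + (ẋ₀/ω)·sinh(ωT) ⇒ p·(1 − cosh) = x(T) − x₀·cosh − (ẋ₀/ω)·sinh
numerator   = 0.6158 − (0.5260)·2.450520 − (0.7284/3.4256)·2.237197 = -1.148878
denominator = 1 − 2.450520 = -1.450520
p = -1.148878 / -1.450520 = 0.7920

p = 0.7920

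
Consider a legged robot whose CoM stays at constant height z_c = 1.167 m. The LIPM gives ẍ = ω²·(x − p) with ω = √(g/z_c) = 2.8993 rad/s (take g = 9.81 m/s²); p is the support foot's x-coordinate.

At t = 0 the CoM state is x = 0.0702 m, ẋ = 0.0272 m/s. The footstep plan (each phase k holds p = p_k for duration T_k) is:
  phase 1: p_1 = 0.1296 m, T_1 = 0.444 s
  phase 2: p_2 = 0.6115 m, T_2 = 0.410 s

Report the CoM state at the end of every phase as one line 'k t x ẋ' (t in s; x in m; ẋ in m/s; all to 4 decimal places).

phase 1: p=0.1296, T=0.444, ωT=1.287289, cosh=1.949485, sinh=1.673467; start (x,ẋ)=(0.070200, 0.027200) → end (x,ẋ)=(0.029500, -0.235176)
phase 2: p=0.6115, T=0.410, ωT=1.188713, cosh=1.793733, sinh=1.489120; start (x,ẋ)=(0.029500, -0.235176) → end (x,ẋ)=(-0.553242, -2.934572)

1 0.4440 0.0295 -0.2352
2 0.8540 -0.5532 -2.9346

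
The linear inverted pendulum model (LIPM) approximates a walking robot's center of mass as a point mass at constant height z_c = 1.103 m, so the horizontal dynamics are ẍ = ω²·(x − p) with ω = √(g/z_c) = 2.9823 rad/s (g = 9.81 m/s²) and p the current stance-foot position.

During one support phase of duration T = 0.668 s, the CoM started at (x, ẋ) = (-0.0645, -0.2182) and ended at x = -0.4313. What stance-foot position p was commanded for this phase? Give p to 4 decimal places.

p = -0.0266

ωT = 2.9823·0.668 = 1.992176; cosh(ωT) = 3.733935, sinh(ωT) = 3.597537
x(T) = p + (x₀−p)·cosh(ωT) + (ẋ₀/ω)·sinh(ωT) ⇒ p·(1 − cosh) = x(T) − x₀·cosh − (ẋ₀/ω)·sinh
numerator   = -0.4313 − (-0.0645)·3.733935 − (-0.2182/2.9823)·3.597537 = 0.072753
denominator = 1 − 3.733935 = -2.733935
p = 0.072753 / -2.733935 = -0.0266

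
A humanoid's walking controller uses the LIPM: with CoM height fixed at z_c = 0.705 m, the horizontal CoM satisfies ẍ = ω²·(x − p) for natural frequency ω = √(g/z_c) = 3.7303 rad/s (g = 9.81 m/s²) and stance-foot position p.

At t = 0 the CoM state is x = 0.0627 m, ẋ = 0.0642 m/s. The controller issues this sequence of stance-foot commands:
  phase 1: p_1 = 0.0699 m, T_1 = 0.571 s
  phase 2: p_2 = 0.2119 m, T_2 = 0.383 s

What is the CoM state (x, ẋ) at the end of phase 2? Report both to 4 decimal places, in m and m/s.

phase 1: p=0.0699, T=0.571, ωT=2.130001, cosh=4.266857, sinh=4.148020; start (x,ẋ)=(0.062700, 0.064200) → end (x,ẋ)=(0.110568, 0.162524)
phase 2: p=0.2119, T=0.383, ωT=1.428705, cosh=2.206455, sinh=1.966836; start (x,ẋ)=(0.110568, 0.162524) → end (x,ẋ)=(0.074007, -0.384861)

x = 0.0740, ẋ = -0.3849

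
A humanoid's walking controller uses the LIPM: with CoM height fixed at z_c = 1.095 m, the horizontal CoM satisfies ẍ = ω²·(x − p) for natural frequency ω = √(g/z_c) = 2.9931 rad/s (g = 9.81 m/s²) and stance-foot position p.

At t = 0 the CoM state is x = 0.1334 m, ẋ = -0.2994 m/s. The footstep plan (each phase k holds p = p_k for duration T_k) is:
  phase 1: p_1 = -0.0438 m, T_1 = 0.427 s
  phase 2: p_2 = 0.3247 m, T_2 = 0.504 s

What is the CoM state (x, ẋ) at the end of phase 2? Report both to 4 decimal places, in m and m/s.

phase 1: p=-0.0438, T=0.427, ωT=1.278054, cosh=1.934113, sinh=1.655534; start (x,ẋ)=(0.133400, -0.299400) → end (x,ẋ)=(0.133322, 0.298984)
phase 2: p=0.3247, T=0.504, ωT=1.508522, cosh=2.370642, sinh=2.149405; start (x,ẋ)=(0.133322, 0.298984) → end (x,ẋ)=(0.085717, -0.522426)

x = 0.0857, ẋ = -0.5224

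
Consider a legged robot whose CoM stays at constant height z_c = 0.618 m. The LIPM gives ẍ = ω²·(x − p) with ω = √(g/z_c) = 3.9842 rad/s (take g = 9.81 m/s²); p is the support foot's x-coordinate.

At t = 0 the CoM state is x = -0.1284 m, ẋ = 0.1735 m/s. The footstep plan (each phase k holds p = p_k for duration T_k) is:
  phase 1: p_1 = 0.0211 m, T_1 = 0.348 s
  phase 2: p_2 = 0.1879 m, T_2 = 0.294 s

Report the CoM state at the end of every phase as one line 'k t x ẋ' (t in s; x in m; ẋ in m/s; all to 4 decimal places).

1 0.3480 -0.2150 -0.7483
2 0.6420 -0.7983 -3.6638

phase 1: p=0.0211, T=0.348, ωT=1.386502, cosh=2.125389, sinh=1.875440; start (x,ẋ)=(-0.128400, 0.173500) → end (x,ẋ)=(-0.214976, -0.748328)
phase 2: p=0.1879, T=0.294, ωT=1.171355, cosh=1.768154, sinh=1.458207; start (x,ẋ)=(-0.214976, -0.748328) → end (x,ẋ)=(-0.798333, -3.663783)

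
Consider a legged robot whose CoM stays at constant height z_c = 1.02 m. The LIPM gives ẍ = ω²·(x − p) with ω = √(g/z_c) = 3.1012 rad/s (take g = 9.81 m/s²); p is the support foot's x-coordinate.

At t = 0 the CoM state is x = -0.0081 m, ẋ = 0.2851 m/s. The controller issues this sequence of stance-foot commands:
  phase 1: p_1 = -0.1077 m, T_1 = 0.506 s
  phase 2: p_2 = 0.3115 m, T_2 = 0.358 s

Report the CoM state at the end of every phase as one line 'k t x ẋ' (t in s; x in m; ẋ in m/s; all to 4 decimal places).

phase 1: p=-0.1077, T=0.506, ωT=1.569207, cosh=2.505525, sinh=2.297314; start (x,ẋ)=(-0.008100, 0.285100) → end (x,ẋ)=(0.353047, 1.423918)
phase 2: p=0.3115, T=0.358, ωT=1.110230, cosh=1.682269, sinh=1.352786; start (x,ẋ)=(0.353047, 1.423918) → end (x,ẋ)=(1.002526, 2.569716)

1 0.5060 0.3530 1.4239
2 0.8640 1.0025 2.5697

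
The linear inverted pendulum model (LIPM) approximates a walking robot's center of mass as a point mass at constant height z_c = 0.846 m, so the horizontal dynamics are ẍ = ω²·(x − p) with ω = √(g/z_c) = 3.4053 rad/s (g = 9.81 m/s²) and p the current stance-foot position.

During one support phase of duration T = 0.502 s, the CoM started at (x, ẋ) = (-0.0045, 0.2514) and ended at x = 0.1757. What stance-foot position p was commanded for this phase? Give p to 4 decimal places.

ωT = 3.4053·0.502 = 1.709461; cosh(ωT) = 2.853472, sinh(ωT) = 2.672508
x(T) = p + (x₀−p)·cosh(ωT) + (ẋ₀/ω)·sinh(ωT) ⇒ p·(1 − cosh) = x(T) − x₀·cosh − (ẋ₀/ω)·sinh
numerator   = 0.1757 − (-0.0045)·2.853472 − (0.2514/3.4053)·2.672508 = -0.008760
denominator = 1 − 2.853472 = -1.853472
p = -0.008760 / -1.853472 = 0.0047

p = 0.0047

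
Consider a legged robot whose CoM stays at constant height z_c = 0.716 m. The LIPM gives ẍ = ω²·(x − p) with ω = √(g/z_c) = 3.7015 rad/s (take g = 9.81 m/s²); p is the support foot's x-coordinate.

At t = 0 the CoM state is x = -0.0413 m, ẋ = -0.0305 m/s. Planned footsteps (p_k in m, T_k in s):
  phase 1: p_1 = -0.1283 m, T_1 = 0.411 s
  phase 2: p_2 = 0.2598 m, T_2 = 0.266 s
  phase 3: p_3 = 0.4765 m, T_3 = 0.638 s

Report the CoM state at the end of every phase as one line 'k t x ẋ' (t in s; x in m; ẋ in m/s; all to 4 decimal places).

phase 1: p=-0.1283, T=0.411, ωT=1.521316, cosh=2.398336, sinh=2.179912; start (x,ẋ)=(-0.041300, -0.030500) → end (x,ẋ)=(0.062393, 0.628849)
phase 2: p=0.2598, T=0.266, ωT=0.984599, cosh=1.525164, sinh=1.151575; start (x,ẋ)=(0.062393, 0.628849) → end (x,ẋ)=(0.154363, 0.117640)
phase 3: p=0.4765, T=0.638, ωT=2.361557, cosh=5.350864, sinh=5.256591; start (x,ẋ)=(0.154363, 0.117640) → end (x,ẋ)=(-1.080146, -5.638426)

1 0.4110 0.0624 0.6288
2 0.6770 0.1544 0.1176
3 1.3150 -1.0801 -5.6384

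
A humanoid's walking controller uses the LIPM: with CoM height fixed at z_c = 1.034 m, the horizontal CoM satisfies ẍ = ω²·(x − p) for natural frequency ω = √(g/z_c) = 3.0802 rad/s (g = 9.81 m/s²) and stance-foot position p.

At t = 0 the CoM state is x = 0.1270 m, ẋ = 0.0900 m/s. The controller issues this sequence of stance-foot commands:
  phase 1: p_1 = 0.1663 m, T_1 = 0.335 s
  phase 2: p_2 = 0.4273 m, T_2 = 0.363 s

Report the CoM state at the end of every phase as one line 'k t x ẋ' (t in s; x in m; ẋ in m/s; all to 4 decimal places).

phase 1: p=0.1663, T=0.335, ωT=1.031867, cosh=1.581321, sinh=1.224980; start (x,ẋ)=(0.127000, 0.090000) → end (x,ẋ)=(0.139947, -0.005967)
phase 2: p=0.4273, T=0.363, ωT=1.118113, cosh=1.692986, sinh=1.366089; start (x,ẋ)=(0.139947, -0.005967) → end (x,ẋ)=(-0.061832, -1.219236)

1 0.3350 0.1399 -0.0060
2 0.6980 -0.0618 -1.2192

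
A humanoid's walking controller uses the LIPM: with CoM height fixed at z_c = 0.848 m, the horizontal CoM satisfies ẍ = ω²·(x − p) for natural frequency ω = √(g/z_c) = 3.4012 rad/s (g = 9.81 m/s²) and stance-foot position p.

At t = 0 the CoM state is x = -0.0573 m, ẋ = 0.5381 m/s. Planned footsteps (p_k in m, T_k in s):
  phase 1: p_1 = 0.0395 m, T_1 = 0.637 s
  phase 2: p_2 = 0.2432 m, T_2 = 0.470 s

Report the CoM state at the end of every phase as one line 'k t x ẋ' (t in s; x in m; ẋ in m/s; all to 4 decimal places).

1 0.6370 0.2929 0.9612
2 1.1070 1.0414 2.8750

phase 1: p=0.0395, T=0.637, ωT=2.166564, cosh=4.421408, sinh=4.306838; start (x,ẋ)=(-0.057300, 0.538100) → end (x,ẋ)=(0.292888, 0.961193)
phase 2: p=0.2432, T=0.470, ωT=1.598564, cosh=2.574056, sinh=2.371869; start (x,ẋ)=(0.292888, 0.961193) → end (x,ẋ)=(1.041399, 2.875004)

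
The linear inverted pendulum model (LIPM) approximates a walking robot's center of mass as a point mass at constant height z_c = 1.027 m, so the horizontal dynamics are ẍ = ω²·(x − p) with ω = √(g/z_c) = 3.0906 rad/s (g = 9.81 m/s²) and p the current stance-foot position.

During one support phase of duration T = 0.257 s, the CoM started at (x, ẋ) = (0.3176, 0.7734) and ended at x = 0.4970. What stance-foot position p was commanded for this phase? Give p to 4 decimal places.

p = 0.4407

ωT = 3.0906·0.257 = 0.794284; cosh(ωT) = 1.332381, sinh(ωT) = 0.880476
x(T) = p + (x₀−p)·cosh(ωT) + (ẋ₀/ω)·sinh(ωT) ⇒ p·(1 − cosh) = x(T) − x₀·cosh − (ẋ₀/ω)·sinh
numerator   = 0.4970 − (0.3176)·1.332381 − (0.7734/3.0906)·0.880476 = -0.146497
denominator = 1 − 1.332381 = -0.332381
p = -0.146497 / -0.332381 = 0.4407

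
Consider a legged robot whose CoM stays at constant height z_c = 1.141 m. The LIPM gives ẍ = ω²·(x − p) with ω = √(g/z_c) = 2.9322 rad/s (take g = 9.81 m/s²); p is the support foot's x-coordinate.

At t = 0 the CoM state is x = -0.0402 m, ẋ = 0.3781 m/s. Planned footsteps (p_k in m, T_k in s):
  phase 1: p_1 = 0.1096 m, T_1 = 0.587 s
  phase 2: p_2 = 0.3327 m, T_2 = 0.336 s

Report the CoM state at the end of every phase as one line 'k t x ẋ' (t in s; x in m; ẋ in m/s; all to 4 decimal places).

phase 1: p=0.1096, T=0.587, ωT=1.721201, cosh=2.885046, sinh=2.706195; start (x,ẋ)=(-0.040200, 0.378100) → end (x,ẋ)=(0.026377, -0.097843)
phase 2: p=0.3327, T=0.336, ωT=0.985219, cosh=1.525878, sinh=1.152521; start (x,ẋ)=(0.026377, -0.097843) → end (x,ẋ)=(-0.173169, -1.184490)

1 0.5870 0.0264 -0.0978
2 0.9230 -0.1732 -1.1845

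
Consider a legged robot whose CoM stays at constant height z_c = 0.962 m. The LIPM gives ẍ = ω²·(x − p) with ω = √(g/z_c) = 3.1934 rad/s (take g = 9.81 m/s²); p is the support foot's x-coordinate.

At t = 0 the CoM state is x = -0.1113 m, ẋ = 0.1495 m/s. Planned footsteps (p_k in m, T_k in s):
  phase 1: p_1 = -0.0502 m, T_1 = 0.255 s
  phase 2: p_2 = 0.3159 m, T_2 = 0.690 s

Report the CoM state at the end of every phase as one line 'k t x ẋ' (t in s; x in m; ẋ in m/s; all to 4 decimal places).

1 0.2550 -0.0902 0.0248
2 0.9450 -1.5107 -5.6872

phase 1: p=-0.0502, T=0.255, ωT=0.814317, cosh=1.350287, sinh=0.907346; start (x,ẋ)=(-0.111300, 0.149500) → end (x,ẋ)=(-0.090225, 0.024830)
phase 2: p=0.3159, T=0.690, ωT=2.203446, cosh=4.583295, sinh=4.472873; start (x,ẋ)=(-0.090225, 0.024830) → end (x,ẋ)=(-1.510712, -5.687153)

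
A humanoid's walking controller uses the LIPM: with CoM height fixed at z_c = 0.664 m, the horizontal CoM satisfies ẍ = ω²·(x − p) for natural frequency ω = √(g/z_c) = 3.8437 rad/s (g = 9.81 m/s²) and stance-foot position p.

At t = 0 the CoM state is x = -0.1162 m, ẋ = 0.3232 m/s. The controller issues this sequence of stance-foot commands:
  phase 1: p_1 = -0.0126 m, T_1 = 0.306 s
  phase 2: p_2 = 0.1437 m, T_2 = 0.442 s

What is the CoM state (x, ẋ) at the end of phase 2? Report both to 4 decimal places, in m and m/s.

phase 1: p=-0.0126, T=0.306, ωT=1.176172, cosh=1.775199, sinh=1.466742; start (x,ẋ)=(-0.116200, 0.323200) → end (x,ẋ)=(-0.073179, -0.010323)
phase 2: p=0.1437, T=0.442, ωT=1.698915, cosh=2.825448, sinh=2.642566; start (x,ẋ)=(-0.073179, -0.010323) → end (x,ẋ)=(-0.476177, -2.232054)

x = -0.4762, ẋ = -2.2321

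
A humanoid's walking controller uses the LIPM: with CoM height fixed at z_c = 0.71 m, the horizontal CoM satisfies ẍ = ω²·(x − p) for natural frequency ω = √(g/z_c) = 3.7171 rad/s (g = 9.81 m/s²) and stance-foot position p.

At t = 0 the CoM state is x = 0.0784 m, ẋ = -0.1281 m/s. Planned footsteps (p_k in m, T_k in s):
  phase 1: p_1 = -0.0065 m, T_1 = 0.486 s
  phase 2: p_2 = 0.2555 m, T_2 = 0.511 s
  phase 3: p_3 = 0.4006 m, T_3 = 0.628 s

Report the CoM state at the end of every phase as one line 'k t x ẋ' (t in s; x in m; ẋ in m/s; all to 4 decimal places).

1 0.4860 0.1569 0.5344
2 0.9970 0.3881 0.6278
3 1.6250 1.1991 3.0336

phase 1: p=-0.0065, T=0.486, ωT=1.806511, cosh=3.126694, sinh=2.962468; start (x,ẋ)=(0.078400, -0.128100) → end (x,ẋ)=(0.156863, 0.534371)
phase 2: p=0.2555, T=0.511, ωT=1.899438, cosh=3.415896, sinh=3.266243; start (x,ẋ)=(0.156863, 0.534371) → end (x,ẋ)=(0.388122, 0.627807)
phase 3: p=0.4006, T=0.628, ωT=2.334339, cosh=5.209753, sinh=5.112879; start (x,ẋ)=(0.388122, 0.627807) → end (x,ẋ)=(1.199140, 3.033566)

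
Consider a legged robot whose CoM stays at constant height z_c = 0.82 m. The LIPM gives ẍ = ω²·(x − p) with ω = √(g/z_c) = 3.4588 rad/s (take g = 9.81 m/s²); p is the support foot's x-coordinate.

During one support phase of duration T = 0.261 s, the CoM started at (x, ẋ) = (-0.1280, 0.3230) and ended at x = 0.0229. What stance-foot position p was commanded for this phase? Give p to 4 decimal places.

p = -0.2534

ωT = 3.4588·0.261 = 0.902747; cosh(ωT) = 1.435911, sinh(ωT) = 1.030457
x(T) = p + (x₀−p)·cosh(ωT) + (ẋ₀/ω)·sinh(ωT) ⇒ p·(1 − cosh) = x(T) − x₀·cosh − (ẋ₀/ω)·sinh
numerator   = 0.0229 − (-0.1280)·1.435911 − (0.3230/3.4588)·1.030457 = 0.110467
denominator = 1 − 1.435911 = -0.435911
p = 0.110467 / -0.435911 = -0.2534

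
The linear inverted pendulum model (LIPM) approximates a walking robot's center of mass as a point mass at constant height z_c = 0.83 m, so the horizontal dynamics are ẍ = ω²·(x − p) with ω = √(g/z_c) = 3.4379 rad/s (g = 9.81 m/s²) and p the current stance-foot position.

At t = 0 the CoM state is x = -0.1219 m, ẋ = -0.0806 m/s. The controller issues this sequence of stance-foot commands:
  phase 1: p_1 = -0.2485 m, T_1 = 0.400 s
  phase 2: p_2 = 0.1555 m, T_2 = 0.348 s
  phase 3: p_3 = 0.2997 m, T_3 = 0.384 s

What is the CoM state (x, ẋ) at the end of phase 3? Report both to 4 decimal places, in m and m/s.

x = 0.0208, ẋ = -0.7247

phase 1: p=-0.2485, T=0.400, ωT=1.375160, cosh=2.104254, sinh=1.851455; start (x,ẋ)=(-0.121900, -0.080600) → end (x,ẋ)=(-0.025508, 0.636221)
phase 2: p=0.1555, T=0.348, ωT=1.196389, cosh=1.805217, sinh=1.502933; start (x,ẋ)=(-0.025508, 0.636221) → end (x,ẋ)=(0.106876, 0.213261)
phase 3: p=0.2997, T=0.384, ωT=1.320154, cosh=2.005545, sinh=1.738451; start (x,ẋ)=(0.106876, 0.213261) → end (x,ẋ)=(0.020822, -0.724733)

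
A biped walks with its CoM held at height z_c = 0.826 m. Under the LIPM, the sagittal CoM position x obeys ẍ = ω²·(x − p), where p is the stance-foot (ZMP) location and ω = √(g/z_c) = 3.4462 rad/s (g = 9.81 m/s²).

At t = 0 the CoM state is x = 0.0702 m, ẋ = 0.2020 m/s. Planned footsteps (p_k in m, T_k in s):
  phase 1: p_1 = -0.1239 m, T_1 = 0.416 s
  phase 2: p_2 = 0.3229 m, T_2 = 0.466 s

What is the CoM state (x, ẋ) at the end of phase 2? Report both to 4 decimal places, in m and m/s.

x = 1.8086, ẋ = 5.4066

phase 1: p=-0.1239, T=0.416, ωT=1.433619, cosh=2.216147, sinh=1.977703; start (x,ẋ)=(0.070200, 0.202000) → end (x,ẋ)=(0.422178, 1.770562)
phase 2: p=0.3229, T=0.466, ωT=1.605929, cosh=2.591595, sinh=2.390892; start (x,ẋ)=(0.422178, 1.770562) → end (x,ẋ)=(1.808562, 5.406578)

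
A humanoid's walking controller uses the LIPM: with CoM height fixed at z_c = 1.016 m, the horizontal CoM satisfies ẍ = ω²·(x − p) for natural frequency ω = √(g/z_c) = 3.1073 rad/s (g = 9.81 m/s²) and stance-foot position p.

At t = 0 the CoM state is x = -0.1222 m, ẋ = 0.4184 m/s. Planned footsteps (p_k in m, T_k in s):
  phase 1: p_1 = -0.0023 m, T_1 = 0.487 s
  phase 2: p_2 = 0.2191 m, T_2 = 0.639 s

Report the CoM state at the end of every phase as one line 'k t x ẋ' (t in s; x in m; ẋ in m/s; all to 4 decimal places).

phase 1: p=-0.0023, T=0.487, ωT=1.513255, cosh=2.380841, sinh=2.160649; start (x,ẋ)=(-0.122200, 0.418400) → end (x,ẋ)=(0.003170, 0.191161)
phase 2: p=0.2191, T=0.639, ωT=1.985565, cosh=3.710231, sinh=3.572928; start (x,ẋ)=(0.003170, 0.191161) → end (x,ẋ)=(-0.362244, -1.688038)

1 0.4870 0.0032 0.1912
2 1.1260 -0.3622 -1.6880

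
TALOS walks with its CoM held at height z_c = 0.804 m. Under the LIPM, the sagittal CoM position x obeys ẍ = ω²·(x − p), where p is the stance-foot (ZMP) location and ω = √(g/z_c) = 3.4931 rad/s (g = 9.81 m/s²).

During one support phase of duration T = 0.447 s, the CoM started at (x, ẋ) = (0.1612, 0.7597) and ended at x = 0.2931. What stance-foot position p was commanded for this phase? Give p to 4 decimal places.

ωT = 3.4931·0.447 = 1.561416; cosh(ωT) = 2.487701, sinh(ωT) = 2.277862
x(T) = p + (x₀−p)·cosh(ωT) + (ẋ₀/ω)·sinh(ωT) ⇒ p·(1 − cosh) = x(T) − x₀·cosh − (ẋ₀/ω)·sinh
numerator   = 0.2931 − (0.1612)·2.487701 − (0.7597/3.4931)·2.277862 = -0.603320
denominator = 1 − 2.487701 = -1.487701
p = -0.603320 / -1.487701 = 0.4055

p = 0.4055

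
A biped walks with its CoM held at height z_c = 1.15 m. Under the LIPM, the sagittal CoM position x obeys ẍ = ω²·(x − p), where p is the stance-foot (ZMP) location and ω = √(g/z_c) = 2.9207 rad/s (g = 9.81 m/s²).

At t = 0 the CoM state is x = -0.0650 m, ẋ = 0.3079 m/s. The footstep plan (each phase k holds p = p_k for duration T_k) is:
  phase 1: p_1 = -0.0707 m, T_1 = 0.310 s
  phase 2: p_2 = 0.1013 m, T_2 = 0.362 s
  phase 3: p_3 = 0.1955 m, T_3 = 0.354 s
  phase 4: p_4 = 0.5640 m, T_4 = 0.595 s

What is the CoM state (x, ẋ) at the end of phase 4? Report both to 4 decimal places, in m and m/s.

x = 1.0912, ẋ = 1.7597

phase 1: p=-0.0707, T=0.310, ωT=0.905417, cosh=1.438668, sinh=1.034295; start (x,ẋ)=(-0.065000, 0.307900) → end (x,ẋ)=(0.046536, 0.460185)
phase 2: p=0.1013, T=0.362, ωT=1.057293, cosh=1.612982, sinh=1.265587; start (x,ẋ)=(0.046536, 0.460185) → end (x,ẋ)=(0.212372, 0.539839)
phase 3: p=0.1955, T=0.354, ωT=1.033928, cosh=1.583848, sinh=1.228241; start (x,ẋ)=(0.212372, 0.539839) → end (x,ẋ)=(0.449241, 0.915548)
phase 4: p=0.5640, T=0.595, ωT=1.737816, cosh=2.930410, sinh=2.754506; start (x,ẋ)=(0.449241, 0.915548) → end (x,ẋ)=(1.091160, 1.759683)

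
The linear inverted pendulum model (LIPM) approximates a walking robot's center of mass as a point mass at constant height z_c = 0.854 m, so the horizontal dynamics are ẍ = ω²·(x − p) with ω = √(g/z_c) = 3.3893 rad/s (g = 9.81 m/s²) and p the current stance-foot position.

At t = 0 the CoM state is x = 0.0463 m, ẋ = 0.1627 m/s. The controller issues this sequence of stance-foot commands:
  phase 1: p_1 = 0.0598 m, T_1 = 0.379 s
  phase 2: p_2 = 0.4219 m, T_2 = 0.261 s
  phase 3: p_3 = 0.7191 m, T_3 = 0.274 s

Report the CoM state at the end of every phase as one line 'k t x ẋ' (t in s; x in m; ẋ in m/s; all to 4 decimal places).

1 0.3790 0.1136 0.2401
2 0.6400 0.0561 -0.7093
3 0.9140 -0.4745 -3.4378

phase 1: p=0.0598, T=0.379, ωT=1.284545, cosh=1.944900, sinh=1.668123; start (x,ẋ)=(0.046300, 0.162700) → end (x,ẋ)=(0.113620, 0.240109)
phase 2: p=0.4219, T=0.261, ωT=0.884607, cosh=1.417455, sinh=1.004578; start (x,ẋ)=(0.113620, 0.240109) → end (x,ẋ)=(0.056095, -0.709292)
phase 3: p=0.7191, T=0.274, ωT=0.928668, cosh=1.463108, sinh=1.068028; start (x,ẋ)=(0.056095, -0.709292) → end (x,ẋ)=(-0.474457, -3.437759)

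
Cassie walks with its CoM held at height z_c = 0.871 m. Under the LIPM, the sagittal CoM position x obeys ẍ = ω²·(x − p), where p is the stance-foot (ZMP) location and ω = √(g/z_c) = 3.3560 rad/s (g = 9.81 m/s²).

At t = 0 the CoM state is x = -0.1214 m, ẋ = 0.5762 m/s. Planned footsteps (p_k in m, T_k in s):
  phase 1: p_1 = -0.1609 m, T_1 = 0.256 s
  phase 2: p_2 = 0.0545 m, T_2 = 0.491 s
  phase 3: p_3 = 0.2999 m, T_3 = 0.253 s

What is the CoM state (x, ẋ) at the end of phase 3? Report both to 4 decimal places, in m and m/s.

phase 1: p=-0.1609, T=0.256, ωT=0.859136, cosh=1.392324, sinh=0.968796; start (x,ẋ)=(-0.121400, 0.576200) → end (x,ẋ)=(0.060432, 0.930683)
phase 2: p=0.0545, T=0.491, ωT=1.647796, cosh=2.693995, sinh=2.501521; start (x,ẋ)=(0.060432, 0.930683) → end (x,ẋ)=(0.764200, 2.557052)
phase 3: p=0.2999, T=0.253, ωT=0.849068, cosh=1.382640, sinh=0.954827; start (x,ẋ)=(0.764200, 2.557052) → end (x,ẋ)=(1.669375, 5.023284)

x = 1.6694, ẋ = 5.0233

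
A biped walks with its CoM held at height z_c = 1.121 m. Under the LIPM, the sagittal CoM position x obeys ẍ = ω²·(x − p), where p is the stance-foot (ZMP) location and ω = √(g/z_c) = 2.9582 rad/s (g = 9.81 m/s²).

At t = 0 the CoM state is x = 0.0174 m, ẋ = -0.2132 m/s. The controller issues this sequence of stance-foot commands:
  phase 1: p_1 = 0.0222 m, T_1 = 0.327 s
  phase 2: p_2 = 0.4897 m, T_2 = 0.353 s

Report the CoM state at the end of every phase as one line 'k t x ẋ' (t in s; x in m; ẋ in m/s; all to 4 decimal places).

1 0.3270 -0.0661 -0.3370
2 0.6800 -0.5395 -2.5845

phase 1: p=0.0222, T=0.327, ωT=0.967331, cosh=1.505505, sinh=1.125409; start (x,ẋ)=(0.017400, -0.213200) → end (x,ẋ)=(-0.066136, -0.336954)
phase 2: p=0.4897, T=0.353, ωT=1.044245, cosh=1.596605, sinh=1.244647; start (x,ẋ)=(-0.066136, -0.336954) → end (x,ẋ)=(-0.539521, -2.584521)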